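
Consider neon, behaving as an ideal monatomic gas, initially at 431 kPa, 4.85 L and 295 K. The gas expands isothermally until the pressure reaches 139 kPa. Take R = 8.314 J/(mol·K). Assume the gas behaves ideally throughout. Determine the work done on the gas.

-2370 J

n = P₁V₁/(RT₁) = 431×4.85/(8.314×295) = 0.852 mol.
Isothermal: T stays 295 K; PV = const ⇒ V₂ = 15.0 L, P₂ = 139 kPa.
W = nRT ln(V₂/V₁) = 0.852×8.314×295×ln(3.10) = 2370 J.
Work done on the gas = −W_by = -2370 J.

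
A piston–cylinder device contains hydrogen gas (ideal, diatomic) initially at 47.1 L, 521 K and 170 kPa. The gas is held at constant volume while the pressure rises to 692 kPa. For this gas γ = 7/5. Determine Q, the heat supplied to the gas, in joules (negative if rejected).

61500 J

n = P₁V₁/(RT₁) = 170×47.1/(8.314×521) = 1.85 mol.
Isochoric: V stays 47.1 L; P/T = const ⇒ T₂ = 2120 K, P₂ = 692 kPa.
W = 0 (no volume change).
ΔU = nCvΔT = 1.85×20.8×(2120−521) = 61500 J.
Q = ΔU = 61500 J.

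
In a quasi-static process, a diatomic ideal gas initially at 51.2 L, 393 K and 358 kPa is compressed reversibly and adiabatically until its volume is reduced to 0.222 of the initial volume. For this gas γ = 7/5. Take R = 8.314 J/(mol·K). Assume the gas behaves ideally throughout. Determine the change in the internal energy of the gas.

37800 J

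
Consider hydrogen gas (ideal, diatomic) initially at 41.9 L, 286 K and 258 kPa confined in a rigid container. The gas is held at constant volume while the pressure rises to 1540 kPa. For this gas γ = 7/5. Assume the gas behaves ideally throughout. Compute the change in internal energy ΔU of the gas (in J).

n = P₁V₁/(RT₁) = 258×41.9/(8.314×286) = 4.55 mol.
Isochoric: V stays 41.9 L; P/T = const ⇒ T₂ = 1710 K, P₂ = 1540 kPa.
For an ideal gas ΔU = nCvΔT with Cv = (5/2)R = 20.8 J/(mol·K).
ΔU = 4.55×20.8×(1710−286) = 134000 J.

134000 J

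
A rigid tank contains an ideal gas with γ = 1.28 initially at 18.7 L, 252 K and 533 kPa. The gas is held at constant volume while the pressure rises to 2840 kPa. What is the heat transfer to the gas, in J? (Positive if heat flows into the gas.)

154000 J

n = P₁V₁/(RT₁) = 533×18.7/(8.314×252) = 4.76 mol.
Isochoric: V stays 18.7 L; P/T = const ⇒ T₂ = 1340 K, P₂ = 2840 kPa.
W = 0 (no volume change).
ΔU = nCvΔT = 4.76×29.7×(1340−252) = 154000 J.
Q = ΔU = 154000 J.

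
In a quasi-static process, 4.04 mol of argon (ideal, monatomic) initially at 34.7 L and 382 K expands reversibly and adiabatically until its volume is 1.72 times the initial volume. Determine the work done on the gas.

P₁ = nRT₁/V₁ = 4.04×8.314×382/34.7 = 370 kPa.
Adiabatic: TV^(γ−1) = const ⇒ T₂ = 382×(0.581)^0.667 = 266 K; PV^γ = const ⇒ P₂ = 150 kPa.
ΔU = nCvΔT = 4.04×12.5×(266−382) = -5840 J.
Q = 0 for an adiabatic process, so W = −ΔU = 5840 J.
Work done on the gas = −W_by = -5840 J.

-5840 J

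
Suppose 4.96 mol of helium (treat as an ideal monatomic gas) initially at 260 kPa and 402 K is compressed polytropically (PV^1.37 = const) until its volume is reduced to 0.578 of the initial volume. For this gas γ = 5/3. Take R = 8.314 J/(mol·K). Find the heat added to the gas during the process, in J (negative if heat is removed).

-4480 J

V₁ = nRT₁/P₁ = 4.96×8.314×402/260 = 63.8 L.
Polytropic n=1.37: T₂ = T₁(V₁/V₂)^(n−1) = 402×(1.73)^0.37 = 492 K; P₂ = P₁(V₁/V₂)^n = 551 kPa.
W = (P₁V₁−P₂V₂)/(n−1) = (260×63.8−551×36.9)/0.37 = -10100 J.
ΔU = nCvΔT = 4.96×12.5×(492−402) = 5590 J.
Q = ΔU + W = -4480 J.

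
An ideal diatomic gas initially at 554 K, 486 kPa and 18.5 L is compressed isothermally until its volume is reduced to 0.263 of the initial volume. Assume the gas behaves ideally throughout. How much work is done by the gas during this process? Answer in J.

-12000 J

n = P₁V₁/(RT₁) = 486×18.5/(8.314×554) = 1.95 mol.
Isothermal: T stays 554 K; PV = const ⇒ V₂ = 4.87 L, P₂ = 1850 kPa.
W = nRT ln(V₂/V₁) = 1.95×8.314×554×ln(0.263) = -12000 J.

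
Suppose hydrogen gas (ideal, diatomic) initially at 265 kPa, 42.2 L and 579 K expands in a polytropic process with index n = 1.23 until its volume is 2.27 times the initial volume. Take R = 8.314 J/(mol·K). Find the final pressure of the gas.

Polytropic n=1.23: T₂ = T₁(V₁/V₂)^(n−1) = 579×(0.441)^0.23 = 480 K; P₂ = P₁(V₁/V₂)^n = 96.7 kPa.

96.7 kPa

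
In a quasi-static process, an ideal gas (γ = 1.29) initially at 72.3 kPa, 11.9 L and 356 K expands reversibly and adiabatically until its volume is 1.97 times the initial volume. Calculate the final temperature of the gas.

292 K

Adiabatic: TV^(γ−1) = const ⇒ T₂ = 356×(0.508)^0.290 = 292 K; PV^γ = const ⇒ P₂ = 30.1 kPa.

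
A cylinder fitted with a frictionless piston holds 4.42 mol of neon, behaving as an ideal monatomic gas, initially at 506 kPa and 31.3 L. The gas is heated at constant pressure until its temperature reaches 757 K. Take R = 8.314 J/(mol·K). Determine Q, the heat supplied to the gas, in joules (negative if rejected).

30000 J

T₁ = P₁V₁/(nR) = 506×31.3/(4.42×8.314) = 431 K.
Isobaric: P stays 506 kPa; V/T = const ⇒ T₂ = 757 K, V₂ = 55.0 L.
W = PΔV = 506×(55.0−31.3) kPa·L = 12000 J.
ΔU = nCvΔT = 4.42×12.5×(757−431) = 18000 J.
Q = ΔU + W = nCpΔT = 30000 J.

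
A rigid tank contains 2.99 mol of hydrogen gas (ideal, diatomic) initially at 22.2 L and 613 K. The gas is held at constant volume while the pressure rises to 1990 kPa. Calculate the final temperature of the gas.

1780 K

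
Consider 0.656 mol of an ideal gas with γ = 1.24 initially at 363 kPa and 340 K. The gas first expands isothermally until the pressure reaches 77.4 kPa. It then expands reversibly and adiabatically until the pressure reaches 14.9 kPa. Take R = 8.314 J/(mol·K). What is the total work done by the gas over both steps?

V₁ = nRT₁/P₁ = 0.656×8.314×340/363 = 5.11 L.
Step 1 — Isothermal: T stays 340 K; PV = const ⇒ V₂ = 24.0 L, P₂ = 77.4 kPa.
ΔU = 0 (ideal gas, T constant).
W = nRT ln(V₂/V₁) = 0.656×8.314×340×ln(4.69) = 2870 J.
Q = ΔU + W = 2870 J.
State after step 1: P = 77.4 kPa, V = 24.0 L, T = 340 K.
Step 2 — Adiabatic: T₂/T₁ = (P₂/P₁)^((γ−1)/γ) ⇒ T₂ = 340×(0.193)^0.194 = 247 K; V₂ = 90.5 L.
ΔU = nCvΔT = 0.656×34.6×(247−340) = -2110 J.
Q = 0 for an adiabatic process, so W = −ΔU = 2110 J.
Net over both steps: W = 4980 J, Q = 2870 J, ΔU = -2110 J.

4980 J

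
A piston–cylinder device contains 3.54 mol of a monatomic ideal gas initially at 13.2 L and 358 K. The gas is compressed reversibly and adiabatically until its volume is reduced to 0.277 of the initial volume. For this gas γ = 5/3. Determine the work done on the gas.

P₁ = nRT₁/V₁ = 3.54×8.314×358/13.2 = 798 kPa.
Adiabatic: TV^(γ−1) = const ⇒ T₂ = 358×(3.61)^0.667 = 842 K; PV^γ = const ⇒ P₂ = 6780 kPa.
ΔU = nCvΔT = 3.54×12.5×(842−358) = 21400 J.
Q = 0 for an adiabatic process, so W = −ΔU = -21400 J.
Work done on the gas = −W_by = 21400 J.

21400 J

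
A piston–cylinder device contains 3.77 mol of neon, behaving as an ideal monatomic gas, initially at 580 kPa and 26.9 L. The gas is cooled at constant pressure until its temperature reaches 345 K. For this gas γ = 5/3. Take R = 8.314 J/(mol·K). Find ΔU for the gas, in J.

-7180 J

T₁ = P₁V₁/(nR) = 580×26.9/(3.77×8.314) = 498 K.
Isobaric: P stays 580 kPa; V/T = const ⇒ T₂ = 345 K, V₂ = 18.6 L.
For an ideal gas ΔU = nCvΔT with Cv = (3/2)R = 12.5 J/(mol·K).
ΔU = 3.77×12.5×(345−498) = -7180 J.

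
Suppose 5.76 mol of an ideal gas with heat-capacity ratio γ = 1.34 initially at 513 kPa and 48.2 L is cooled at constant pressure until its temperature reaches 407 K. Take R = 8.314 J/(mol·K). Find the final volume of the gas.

T₁ = P₁V₁/(nR) = 513×48.2/(5.76×8.314) = 516 K.
Isobaric: P stays 513 kPa; V/T = const ⇒ T₂ = 407 K, V₂ = 38.0 L.

38.0 L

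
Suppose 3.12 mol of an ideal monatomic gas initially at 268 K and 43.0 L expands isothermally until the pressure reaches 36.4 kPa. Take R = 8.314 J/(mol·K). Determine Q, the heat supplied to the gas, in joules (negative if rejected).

10400 J

P₁ = nRT₁/V₁ = 3.12×8.314×268/43.0 = 162 kPa.
Isothermal: T stays 268 K; PV = const ⇒ V₂ = 191 L, P₂ = 36.4 kPa.
ΔU = 0 (ideal gas, T constant).
W = nRT ln(V₂/V₁) = 3.12×8.314×268×ln(4.44) = 10400 J.
Q = ΔU + W = 10400 J.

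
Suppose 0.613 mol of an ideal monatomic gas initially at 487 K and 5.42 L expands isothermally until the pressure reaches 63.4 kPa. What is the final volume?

39.1 L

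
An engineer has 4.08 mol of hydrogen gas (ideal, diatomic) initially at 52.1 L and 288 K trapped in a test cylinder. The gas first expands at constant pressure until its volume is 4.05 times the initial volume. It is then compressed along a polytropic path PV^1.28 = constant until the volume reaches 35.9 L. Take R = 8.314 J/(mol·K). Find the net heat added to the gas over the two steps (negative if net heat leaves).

77100 J

P₁ = nRT₁/V₁ = 4.08×8.314×288/52.1 = 188 kPa.
Step 1 — Isobaric: P stays 188 kPa; V/T = const ⇒ T₂ = 1170 K, V₂ = 211 L.
W = PΔV = 188×(211−52.1) kPa·L = 29800 J.
ΔU = nCvΔT = 4.08×20.8×(1170−288) = 74500 J.
Q = ΔU + W = nCpΔT = 104000 J.
State after step 1: P = 188 kPa, V = 211 L, T = 1170 K.
Step 2 — Polytropic n=1.28: T₂ = T₁(V₁/V₂)^(n−1) = 1170×(5.88)^0.28 = 1920 K; P₂ = P₁(V₁/V₂)^n = 1810 kPa.
W = (P₁V₁−P₂V₂)/(n−1) = (188×211−1810×35.9)/0.28 = -90700 J.
ΔU = nCvΔT = 4.08×20.8×(1920−1170) = 63500 J.
Q = ΔU + W = -27200 J.
Net over both steps: W = -60900 J, Q = 77100 J, ΔU = 138000 J.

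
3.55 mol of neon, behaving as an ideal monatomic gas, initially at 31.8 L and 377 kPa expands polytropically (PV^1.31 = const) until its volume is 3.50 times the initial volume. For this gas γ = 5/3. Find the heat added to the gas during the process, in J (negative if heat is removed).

T₁ = P₁V₁/(nR) = 377×31.8/(3.55×8.314) = 406 K.
Polytropic n=1.31: T₂ = T₁(V₁/V₂)^(n−1) = 406×(0.286)^0.31 = 275 K; P₂ = P₁(V₁/V₂)^n = 73.0 kPa.
W = (P₁V₁−P₂V₂)/(n−1) = (377×31.8−73.0×111)/0.31 = 12400 J.
ΔU = nCvΔT = 3.55×12.5×(275−406) = -5790 J.
Q = ΔU + W = 6660 J.

6660 J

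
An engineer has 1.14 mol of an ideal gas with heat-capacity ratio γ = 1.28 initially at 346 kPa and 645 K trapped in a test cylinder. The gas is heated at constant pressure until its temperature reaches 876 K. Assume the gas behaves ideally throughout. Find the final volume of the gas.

V₁ = nRT₁/P₁ = 1.14×8.314×645/346 = 17.7 L.
Isobaric: P stays 346 kPa; V/T = const ⇒ T₂ = 876 K, V₂ = 24.0 L.

24.0 L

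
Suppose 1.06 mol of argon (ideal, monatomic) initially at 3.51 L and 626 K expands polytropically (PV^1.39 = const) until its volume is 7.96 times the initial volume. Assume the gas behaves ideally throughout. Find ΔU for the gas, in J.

-4590 J

P₁ = nRT₁/V₁ = 1.06×8.314×626/3.51 = 1570 kPa.
Polytropic n=1.39: T₂ = T₁(V₁/V₂)^(n−1) = 626×(0.126)^0.39 = 279 K; P₂ = P₁(V₁/V₂)^n = 87.9 kPa.
For an ideal gas ΔU = nCvΔT with Cv = (3/2)R = 12.5 J/(mol·K).
ΔU = 1.06×12.5×(279−626) = -4590 J.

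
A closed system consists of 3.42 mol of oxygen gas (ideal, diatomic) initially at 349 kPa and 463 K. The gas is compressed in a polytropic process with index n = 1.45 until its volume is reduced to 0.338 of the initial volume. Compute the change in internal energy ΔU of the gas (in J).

20700 J

V₁ = nRT₁/P₁ = 3.42×8.314×463/349 = 37.7 L.
Polytropic n=1.45: T₂ = T₁(V₁/V₂)^(n−1) = 463×(2.96)^0.45 = 754 K; P₂ = P₁(V₁/V₂)^n = 1680 kPa.
For an ideal gas ΔU = nCvΔT with Cv = (5/2)R = 20.8 J/(mol·K).
ΔU = 3.42×20.8×(754−463) = 20700 J.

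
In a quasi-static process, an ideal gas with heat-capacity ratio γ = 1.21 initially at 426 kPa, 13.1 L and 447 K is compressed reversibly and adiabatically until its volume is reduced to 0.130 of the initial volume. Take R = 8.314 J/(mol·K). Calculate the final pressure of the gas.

Adiabatic: TV^(γ−1) = const ⇒ T₂ = 447×(7.69)^0.210 = 686 K; PV^γ = const ⇒ P₂ = 5030 kPa.

5030 kPa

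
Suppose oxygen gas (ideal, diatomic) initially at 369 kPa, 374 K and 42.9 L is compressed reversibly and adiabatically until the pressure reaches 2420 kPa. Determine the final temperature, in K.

Adiabatic: T₂/T₁ = (P₂/P₁)^((γ−1)/γ) ⇒ T₂ = 374×(6.56)^0.286 = 640 K; V₂ = 11.2 L.

640 K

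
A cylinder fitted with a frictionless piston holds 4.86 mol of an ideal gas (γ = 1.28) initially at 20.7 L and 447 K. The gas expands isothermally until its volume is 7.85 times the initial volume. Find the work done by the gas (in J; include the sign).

37200 J

P₁ = nRT₁/V₁ = 4.86×8.314×447/20.7 = 873 kPa.
Isothermal: T stays 447 K; PV = const ⇒ V₂ = 162 L, P₂ = 111 kPa.
W = nRT ln(V₂/V₁) = 4.86×8.314×447×ln(7.85) = 37200 J.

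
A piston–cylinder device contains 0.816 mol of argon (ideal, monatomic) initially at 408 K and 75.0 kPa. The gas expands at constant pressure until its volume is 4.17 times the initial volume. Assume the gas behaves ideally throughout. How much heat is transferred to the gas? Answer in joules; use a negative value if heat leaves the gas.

V₁ = nRT₁/P₁ = 0.816×8.314×408/75.0 = 36.9 L.
Isobaric: P stays 75.0 kPa; V/T = const ⇒ T₂ = 1700 K, V₂ = 154 L.
W = PΔV = 75.0×(154−36.9) kPa·L = 8770 J.
ΔU = nCvΔT = 0.816×12.5×(1700−408) = 13200 J.
Q = ΔU + W = nCpΔT = 21900 J.

21900 J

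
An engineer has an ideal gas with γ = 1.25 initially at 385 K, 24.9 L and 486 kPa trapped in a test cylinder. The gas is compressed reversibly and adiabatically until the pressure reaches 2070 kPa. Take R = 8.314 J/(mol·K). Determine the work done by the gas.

n = P₁V₁/(RT₁) = 486×24.9/(8.314×385) = 3.78 mol.
Adiabatic: T₂/T₁ = (P₂/P₁)^((γ−1)/γ) ⇒ T₂ = 385×(4.26)^0.200 = 514 K; V₂ = 7.81 L.
ΔU = nCvΔT = 3.78×33.3×(514−385) = 16300 J.
Q = 0 for an adiabatic process, so W = −ΔU = -16300 J.

-16300 J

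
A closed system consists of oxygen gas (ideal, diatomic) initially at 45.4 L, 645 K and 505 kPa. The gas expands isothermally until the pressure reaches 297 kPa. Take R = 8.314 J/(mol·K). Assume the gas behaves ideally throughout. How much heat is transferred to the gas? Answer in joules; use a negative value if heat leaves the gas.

n = P₁V₁/(RT₁) = 505×45.4/(8.314×645) = 4.28 mol.
Isothermal: T stays 645 K; PV = const ⇒ V₂ = 77.2 L, P₂ = 297 kPa.
ΔU = 0 (ideal gas, T constant).
W = nRT ln(V₂/V₁) = 4.28×8.314×645×ln(1.70) = 12200 J.
Q = ΔU + W = 12200 J.

12200 J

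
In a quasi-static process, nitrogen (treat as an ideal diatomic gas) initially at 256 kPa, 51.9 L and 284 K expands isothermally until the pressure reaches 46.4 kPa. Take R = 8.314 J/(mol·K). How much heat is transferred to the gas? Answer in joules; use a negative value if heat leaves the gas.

22700 J

n = P₁V₁/(RT₁) = 256×51.9/(8.314×284) = 5.63 mol.
Isothermal: T stays 284 K; PV = const ⇒ V₂ = 286 L, P₂ = 46.4 kPa.
ΔU = 0 (ideal gas, T constant).
W = nRT ln(V₂/V₁) = 5.63×8.314×284×ln(5.52) = 22700 J.
Q = ΔU + W = 22700 J.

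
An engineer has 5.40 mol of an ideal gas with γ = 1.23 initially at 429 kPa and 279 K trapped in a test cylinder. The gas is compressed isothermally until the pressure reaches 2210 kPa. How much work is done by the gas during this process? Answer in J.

V₁ = nRT₁/P₁ = 5.40×8.314×279/429 = 29.2 L.
Isothermal: T stays 279 K; PV = const ⇒ V₂ = 5.67 L, P₂ = 2210 kPa.
W = nRT ln(V₂/V₁) = 5.40×8.314×279×ln(0.194) = -20500 J.

-20500 J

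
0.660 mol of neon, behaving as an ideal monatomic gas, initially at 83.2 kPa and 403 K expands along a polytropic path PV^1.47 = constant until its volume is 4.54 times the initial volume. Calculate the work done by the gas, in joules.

V₁ = nRT₁/P₁ = 0.660×8.314×403/83.2 = 26.6 L.
Polytropic n=1.47: T₂ = T₁(V₁/V₂)^(n−1) = 403×(0.220)^0.47 = 198 K; P₂ = P₁(V₁/V₂)^n = 9.00 kPa.
W = (P₁V₁−P₂V₂)/(n−1) = (83.2×26.6−9.00×121)/0.47 = 2390 J.

2390 J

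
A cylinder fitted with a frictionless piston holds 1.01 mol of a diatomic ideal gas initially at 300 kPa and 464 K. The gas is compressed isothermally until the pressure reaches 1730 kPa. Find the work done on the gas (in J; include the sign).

6830 J

V₁ = nRT₁/P₁ = 1.01×8.314×464/300 = 13.0 L.
Isothermal: T stays 464 K; PV = const ⇒ V₂ = 2.25 L, P₂ = 1730 kPa.
W = nRT ln(V₂/V₁) = 1.01×8.314×464×ln(0.173) = -6830 J.
Work done on the gas = −W_by = 6830 J.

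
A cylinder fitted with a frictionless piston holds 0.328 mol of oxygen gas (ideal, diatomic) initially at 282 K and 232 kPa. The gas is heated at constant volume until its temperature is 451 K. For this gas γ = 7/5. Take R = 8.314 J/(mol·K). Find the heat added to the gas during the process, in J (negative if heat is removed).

1150 J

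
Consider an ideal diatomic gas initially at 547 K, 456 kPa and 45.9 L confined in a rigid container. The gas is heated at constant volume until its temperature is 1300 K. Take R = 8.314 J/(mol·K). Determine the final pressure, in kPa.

Isochoric: V stays 45.9 L; P/T = const ⇒ T₂ = 1300 K, P₂ = 1080 kPa.

1080 kPa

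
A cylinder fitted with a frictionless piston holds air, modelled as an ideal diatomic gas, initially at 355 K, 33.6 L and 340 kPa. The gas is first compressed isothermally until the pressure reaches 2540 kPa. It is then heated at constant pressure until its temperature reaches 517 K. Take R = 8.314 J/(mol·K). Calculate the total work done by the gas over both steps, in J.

n = P₁V₁/(RT₁) = 340×33.6/(8.314×355) = 3.87 mol.
Step 1 — Isothermal: T stays 355 K; PV = const ⇒ V₂ = 4.50 L, P₂ = 2540 kPa.
ΔU = 0 (ideal gas, T constant).
W = nRT ln(V₂/V₁) = 3.87×8.314×355×ln(0.134) = -23000 J.
Q = ΔU + W = -23000 J.
State after step 1: P = 2540 kPa, V = 4.50 L, T = 355 K.
Step 2 — Isobaric: P stays 2540 kPa; V/T = const ⇒ T₂ = 517 K, V₂ = 6.55 L.
W = PΔV = 2540×(6.55−4.50) kPa·L = 5210 J.
ΔU = nCvΔT = 3.87×20.8×(517−355) = 13000 J.
Q = ΔU + W = nCpΔT = 18200 J.
Net over both steps: W = -17800 J, Q = -4730 J, ΔU = 13000 J.

-17800 J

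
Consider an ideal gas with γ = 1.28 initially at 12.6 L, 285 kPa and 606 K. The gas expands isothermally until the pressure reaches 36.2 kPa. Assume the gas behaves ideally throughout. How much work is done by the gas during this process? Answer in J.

7410 J

n = P₁V₁/(RT₁) = 285×12.6/(8.314×606) = 0.713 mol.
Isothermal: T stays 606 K; PV = const ⇒ V₂ = 99.2 L, P₂ = 36.2 kPa.
W = nRT ln(V₂/V₁) = 0.713×8.314×606×ln(7.87) = 7410 J.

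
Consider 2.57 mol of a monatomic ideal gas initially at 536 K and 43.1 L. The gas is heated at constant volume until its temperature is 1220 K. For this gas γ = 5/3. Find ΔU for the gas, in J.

21900 J

P₁ = nRT₁/V₁ = 2.57×8.314×536/43.1 = 266 kPa.
Isochoric: V stays 43.1 L; P/T = const ⇒ T₂ = 1220 K, P₂ = 605 kPa.
For an ideal gas ΔU = nCvΔT with Cv = (3/2)R = 12.5 J/(mol·K).
ΔU = 2.57×12.5×(1220−536) = 21900 J.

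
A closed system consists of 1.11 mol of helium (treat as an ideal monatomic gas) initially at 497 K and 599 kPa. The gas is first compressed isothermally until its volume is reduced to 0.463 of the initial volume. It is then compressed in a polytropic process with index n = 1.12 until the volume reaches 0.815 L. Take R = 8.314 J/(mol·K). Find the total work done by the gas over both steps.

-10900 J

V₁ = nRT₁/P₁ = 1.11×8.314×497/599 = 7.66 L.
Step 1 — Isothermal: T stays 497 K; PV = const ⇒ V₂ = 3.55 L, P₂ = 1290 kPa.
ΔU = 0 (ideal gas, T constant).
W = nRT ln(V₂/V₁) = 1.11×8.314×497×ln(0.463) = -3530 J.
Q = ΔU + W = -3530 J.
State after step 1: P = 1290 kPa, V = 3.55 L, T = 497 K.
Step 2 — Polytropic n=1.12: T₂ = T₁(V₁/V₂)^(n−1) = 497×(4.35)^0.12 = 593 K; P₂ = P₁(V₁/V₂)^n = 6710 kPa.
W = (P₁V₁−P₂V₂)/(n−1) = (1290×3.55−6710×0.815)/0.12 = -7370 J.
ΔU = nCvΔT = 1.11×12.5×(593−497) = 1330 J.
Q = ΔU + W = -6050 J.
Net over both steps: W = -10900 J, Q = -9580 J, ΔU = 1330 J.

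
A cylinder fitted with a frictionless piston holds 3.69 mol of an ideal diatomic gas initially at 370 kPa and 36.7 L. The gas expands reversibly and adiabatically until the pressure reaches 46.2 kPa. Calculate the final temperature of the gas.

244 K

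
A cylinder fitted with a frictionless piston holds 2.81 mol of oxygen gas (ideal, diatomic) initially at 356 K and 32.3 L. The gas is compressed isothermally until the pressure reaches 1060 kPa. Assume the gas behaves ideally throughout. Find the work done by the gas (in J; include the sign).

-11800 J

P₁ = nRT₁/V₁ = 2.81×8.314×356/32.3 = 257 kPa.
Isothermal: T stays 356 K; PV = const ⇒ V₂ = 7.85 L, P₂ = 1060 kPa.
W = nRT ln(V₂/V₁) = 2.81×8.314×356×ln(0.243) = -11800 J.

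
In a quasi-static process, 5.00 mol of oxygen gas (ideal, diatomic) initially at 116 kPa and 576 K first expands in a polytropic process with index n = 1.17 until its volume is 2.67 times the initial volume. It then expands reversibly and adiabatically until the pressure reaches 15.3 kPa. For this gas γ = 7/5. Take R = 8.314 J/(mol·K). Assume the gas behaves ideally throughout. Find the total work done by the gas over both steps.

V₁ = nRT₁/P₁ = 5.00×8.314×576/116 = 206 L.
Step 1 — Polytropic n=1.17: T₂ = T₁(V₁/V₂)^(n−1) = 576×(0.375)^0.17 = 487 K; P₂ = P₁(V₁/V₂)^n = 36.8 kPa.
W = (P₁V₁−P₂V₂)/(n−1) = (116×206−36.8×551)/0.17 = 21700 J.
ΔU = nCvΔT = 5.00×20.8×(487−576) = -9200 J.
Q = ΔU + W = 12500 J.
State after step 1: P = 36.8 kPa, V = 551 L, T = 487 K.
Step 2 — Adiabatic: T₂/T₁ = (P₂/P₁)^((γ−1)/γ) ⇒ T₂ = 487×(0.416)^0.286 = 379 K; V₂ = 1030 L.
ΔU = nCvΔT = 5.00×20.8×(379−487) = -11200 J.
Q = 0 for an adiabatic process, so W = −ΔU = 11200 J.
Net over both steps: W = 32900 J, Q = 12500 J, ΔU = -20400 J.

32900 J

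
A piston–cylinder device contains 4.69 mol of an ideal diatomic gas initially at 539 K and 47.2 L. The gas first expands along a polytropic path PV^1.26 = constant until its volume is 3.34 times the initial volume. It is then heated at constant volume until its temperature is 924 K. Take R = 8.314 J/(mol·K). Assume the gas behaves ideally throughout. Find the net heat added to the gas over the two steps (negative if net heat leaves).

59300 J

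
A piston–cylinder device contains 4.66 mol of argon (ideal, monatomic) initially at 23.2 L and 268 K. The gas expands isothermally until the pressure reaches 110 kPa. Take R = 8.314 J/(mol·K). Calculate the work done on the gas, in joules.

-14600 J

P₁ = nRT₁/V₁ = 4.66×8.314×268/23.2 = 448 kPa.
Isothermal: T stays 268 K; PV = const ⇒ V₂ = 94.4 L, P₂ = 110 kPa.
W = nRT ln(V₂/V₁) = 4.66×8.314×268×ln(4.07) = 14600 J.
Work done on the gas = −W_by = -14600 J.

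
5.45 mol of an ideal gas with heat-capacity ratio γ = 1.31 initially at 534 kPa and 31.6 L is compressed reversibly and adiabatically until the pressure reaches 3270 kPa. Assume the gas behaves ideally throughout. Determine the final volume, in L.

T₁ = P₁V₁/(nR) = 534×31.6/(5.45×8.314) = 372 K.
Adiabatic: T₂/T₁ = (P₂/P₁)^((γ−1)/γ) ⇒ T₂ = 372×(6.12)^0.237 = 572 K; V₂ = 7.92 L.

7.92 L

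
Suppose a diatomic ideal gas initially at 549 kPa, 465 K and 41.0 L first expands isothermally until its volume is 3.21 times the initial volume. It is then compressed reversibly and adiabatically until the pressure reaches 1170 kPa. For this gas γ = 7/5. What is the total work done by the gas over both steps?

n = P₁V₁/(RT₁) = 549×41.0/(8.314×465) = 5.82 mol.
Step 1 — Isothermal: T stays 465 K; PV = const ⇒ V₂ = 132 L, P₂ = 171 kPa.
ΔU = 0 (ideal gas, T constant).
W = nRT ln(V₂/V₁) = 5.82×8.314×465×ln(3.21) = 26300 J.
Q = ΔU + W = 26300 J.
State after step 1: P = 171 kPa, V = 132 L, T = 465 K.
Step 2 — Adiabatic: T₂/T₁ = (P₂/P₁)^((γ−1)/γ) ⇒ T₂ = 465×(6.84)^0.286 = 805 K; V₂ = 33.3 L.
ΔU = nCvΔT = 5.82×20.8×(805−465) = 41200 J.
Q = 0 for an adiabatic process, so W = −ΔU = -41200 J.
Net over both steps: W = -15000 J, Q = 26300 J, ΔU = 41200 J.

-15000 J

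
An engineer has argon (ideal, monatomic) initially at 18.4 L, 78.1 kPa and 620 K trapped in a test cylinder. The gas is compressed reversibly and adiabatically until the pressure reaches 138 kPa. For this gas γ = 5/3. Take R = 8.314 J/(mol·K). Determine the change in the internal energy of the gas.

n = P₁V₁/(RT₁) = 78.1×18.4/(8.314×620) = 0.279 mol.
Adiabatic: T₂/T₁ = (P₂/P₁)^((γ−1)/γ) ⇒ T₂ = 620×(1.77)^0.400 = 779 K; V₂ = 13.1 L.
For an ideal gas ΔU = nCvΔT with Cv = (3/2)R = 12.5 J/(mol·K).
ΔU = 0.279×12.5×(779−620) = 551 J.

551 J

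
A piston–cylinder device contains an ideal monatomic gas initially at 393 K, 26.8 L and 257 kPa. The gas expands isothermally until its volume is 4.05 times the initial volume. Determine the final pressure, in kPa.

Isothermal: T stays 393 K; PV = const ⇒ V₂ = 109 L, P₂ = 63.5 kPa.

63.5 kPa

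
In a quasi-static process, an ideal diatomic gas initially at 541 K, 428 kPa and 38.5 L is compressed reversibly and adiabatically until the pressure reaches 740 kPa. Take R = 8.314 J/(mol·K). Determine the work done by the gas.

n = P₁V₁/(RT₁) = 428×38.5/(8.314×541) = 3.66 mol.
Adiabatic: T₂/T₁ = (P₂/P₁)^((γ−1)/γ) ⇒ T₂ = 541×(1.73)^0.286 = 633 K; V₂ = 26.0 L.
ΔU = nCvΔT = 3.66×20.8×(633−541) = 6980 J.
Q = 0 for an adiabatic process, so W = −ΔU = -6980 J.

-6980 J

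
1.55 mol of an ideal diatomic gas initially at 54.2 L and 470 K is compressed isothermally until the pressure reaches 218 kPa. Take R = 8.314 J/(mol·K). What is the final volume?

P₁ = nRT₁/V₁ = 1.55×8.314×470/54.2 = 112 kPa.
Isothermal: T stays 470 K; PV = const ⇒ V₂ = 27.8 L, P₂ = 218 kPa.

27.8 L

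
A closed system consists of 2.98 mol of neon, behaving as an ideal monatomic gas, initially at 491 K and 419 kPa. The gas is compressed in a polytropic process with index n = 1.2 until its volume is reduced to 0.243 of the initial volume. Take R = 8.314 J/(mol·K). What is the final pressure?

V₁ = nRT₁/P₁ = 2.98×8.314×491/419 = 29.0 L.
Polytropic n=1.2: T₂ = T₁(V₁/V₂)^(n−1) = 491×(4.12)^0.20 = 652 K; P₂ = P₁(V₁/V₂)^n = 2290 kPa.

2290 kPa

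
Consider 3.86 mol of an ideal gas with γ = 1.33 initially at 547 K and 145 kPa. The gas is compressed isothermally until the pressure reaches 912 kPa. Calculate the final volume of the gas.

V₁ = nRT₁/P₁ = 3.86×8.314×547/145 = 121 L.
Isothermal: T stays 547 K; PV = const ⇒ V₂ = 19.2 L, P₂ = 912 kPa.

19.2 L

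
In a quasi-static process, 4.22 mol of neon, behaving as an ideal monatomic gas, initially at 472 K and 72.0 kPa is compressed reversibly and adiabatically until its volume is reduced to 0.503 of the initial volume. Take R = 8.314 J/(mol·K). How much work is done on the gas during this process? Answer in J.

V₁ = nRT₁/P₁ = 4.22×8.314×472/72.0 = 230 L.
Adiabatic: TV^(γ−1) = const ⇒ T₂ = 472×(1.99)^0.667 = 746 K; PV^γ = const ⇒ P₂ = 226 kPa.
ΔU = nCvΔT = 4.22×12.5×(746−472) = 14400 J.
Q = 0 for an adiabatic process, so W = −ΔU = -14400 J.
Work done on the gas = −W_by = 14400 J.

14400 J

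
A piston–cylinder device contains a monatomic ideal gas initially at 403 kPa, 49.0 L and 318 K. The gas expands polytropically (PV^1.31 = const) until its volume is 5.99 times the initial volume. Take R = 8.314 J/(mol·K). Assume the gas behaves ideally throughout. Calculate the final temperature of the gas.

Polytropic n=1.31: T₂ = T₁(V₁/V₂)^(n−1) = 318×(0.167)^0.31 = 183 K; P₂ = P₁(V₁/V₂)^n = 38.6 kPa.

183 K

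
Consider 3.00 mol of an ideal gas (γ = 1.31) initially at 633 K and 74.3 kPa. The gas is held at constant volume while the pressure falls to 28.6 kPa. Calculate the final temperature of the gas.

V₁ = nRT₁/P₁ = 3.00×8.314×633/74.3 = 212 L.
Isochoric: V stays 212 L; P/T = const ⇒ T₂ = 244 K, P₂ = 28.6 kPa.

244 K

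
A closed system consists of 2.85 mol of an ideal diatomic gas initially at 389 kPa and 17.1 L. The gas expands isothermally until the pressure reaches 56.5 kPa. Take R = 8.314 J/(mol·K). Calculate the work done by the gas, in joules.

T₁ = P₁V₁/(nR) = 389×17.1/(2.85×8.314) = 281 K.
Isothermal: T stays 281 K; PV = const ⇒ V₂ = 118 L, P₂ = 56.5 kPa.
W = nRT ln(V₂/V₁) = 2.85×8.314×281×ln(6.88) = 12800 J.

12800 J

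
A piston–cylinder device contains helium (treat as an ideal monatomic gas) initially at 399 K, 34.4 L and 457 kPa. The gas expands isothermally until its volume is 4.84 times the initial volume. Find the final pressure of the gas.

Isothermal: T stays 399 K; PV = const ⇒ V₂ = 166 L, P₂ = 94.4 kPa.

94.4 kPa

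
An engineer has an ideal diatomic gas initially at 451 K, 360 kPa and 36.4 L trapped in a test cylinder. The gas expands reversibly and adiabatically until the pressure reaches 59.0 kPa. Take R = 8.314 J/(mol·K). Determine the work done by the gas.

n = P₁V₁/(RT₁) = 360×36.4/(8.314×451) = 3.49 mol.
Adiabatic: T₂/T₁ = (P₂/P₁)^((γ−1)/γ) ⇒ T₂ = 451×(0.164)^0.286 = 269 K; V₂ = 132 L.
ΔU = nCvΔT = 3.49×20.8×(269−451) = -13200 J.
Q = 0 for an adiabatic process, so W = −ΔU = 13200 J.

13200 J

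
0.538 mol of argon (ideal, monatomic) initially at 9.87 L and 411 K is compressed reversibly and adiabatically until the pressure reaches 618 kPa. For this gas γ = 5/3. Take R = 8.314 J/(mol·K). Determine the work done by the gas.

P₁ = nRT₁/V₁ = 0.538×8.314×411/9.87 = 186 kPa.
Adiabatic: T₂/T₁ = (P₂/P₁)^((γ−1)/γ) ⇒ T₂ = 411×(3.32)^0.400 = 664 K; V₂ = 4.81 L.
ΔU = nCvΔT = 0.538×12.5×(664−411) = 1700 J.
Q = 0 for an adiabatic process, so W = −ΔU = -1700 J.

-1700 J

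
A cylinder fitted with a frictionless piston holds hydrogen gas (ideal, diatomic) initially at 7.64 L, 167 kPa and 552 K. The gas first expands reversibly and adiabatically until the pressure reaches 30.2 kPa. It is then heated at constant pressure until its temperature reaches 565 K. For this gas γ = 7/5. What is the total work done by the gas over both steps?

1760 J

n = P₁V₁/(RT₁) = 167×7.64/(8.314×552) = 0.278 mol.
Step 1 — Adiabatic: T₂/T₁ = (P₂/P₁)^((γ−1)/γ) ⇒ T₂ = 552×(0.181)^0.286 = 339 K; V₂ = 25.9 L.
ΔU = nCvΔT = 0.278×20.8×(339−552) = -1230 J.
Q = 0 for an adiabatic process, so W = −ΔU = 1230 J.
State after step 1: P = 30.2 kPa, V = 25.9 L, T = 339 K.
Step 2 — Isobaric: P stays 30.2 kPa; V/T = const ⇒ T₂ = 565 K, V₂ = 43.2 L.
W = PΔV = 30.2×(43.2−25.9) kPa·L = 523 J.
ΔU = nCvΔT = 0.278×20.8×(565−339) = 1310 J.
Q = ΔU + W = nCpΔT = 1830 J.
Net over both steps: W = 1760 J, Q = 1830 J, ΔU = 75.1 J.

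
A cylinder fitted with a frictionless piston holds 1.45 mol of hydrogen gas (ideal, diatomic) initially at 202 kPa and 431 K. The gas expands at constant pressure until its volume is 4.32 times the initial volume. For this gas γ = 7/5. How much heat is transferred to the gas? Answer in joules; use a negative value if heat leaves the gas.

V₁ = nRT₁/P₁ = 1.45×8.314×431/202 = 25.7 L.
Isobaric: P stays 202 kPa; V/T = const ⇒ T₂ = 1860 K, V₂ = 111 L.
W = PΔV = 202×(111−25.7) kPa·L = 17300 J.
ΔU = nCvΔT = 1.45×20.8×(1860−431) = 43100 J.
Q = ΔU + W = nCpΔT = 60400 J.

60400 J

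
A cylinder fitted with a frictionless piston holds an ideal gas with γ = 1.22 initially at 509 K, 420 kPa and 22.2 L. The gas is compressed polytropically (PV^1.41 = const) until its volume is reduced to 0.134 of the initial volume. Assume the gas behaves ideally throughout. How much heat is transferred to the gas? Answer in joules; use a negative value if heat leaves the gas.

n = P₁V₁/(RT₁) = 420×22.2/(8.314×509) = 2.20 mol.
Polytropic n=1.41: T₂ = T₁(V₁/V₂)^(n−1) = 509×(7.46)^0.41 = 1160 K; P₂ = P₁(V₁/V₂)^n = 7150 kPa.
W = (P₁V₁−P₂V₂)/(n−1) = (420×22.2−7150×2.97)/0.41 = -29100 J.
ΔU = nCvΔT = 2.20×37.8×(1160−509) = 54200 J.
Q = ΔU + W = 25100 J.

25100 J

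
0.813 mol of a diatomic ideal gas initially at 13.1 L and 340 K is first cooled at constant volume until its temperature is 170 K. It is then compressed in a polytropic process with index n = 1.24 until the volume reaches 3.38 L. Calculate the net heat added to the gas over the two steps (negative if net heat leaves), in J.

-3610 J

P₁ = nRT₁/V₁ = 0.813×8.314×340/13.1 = 175 kPa.
Step 1 — Isochoric: V stays 13.1 L; P/T = const ⇒ T₂ = 170 K, P₂ = 87.7 kPa.
W = 0 (no volume change).
ΔU = nCvΔT = 0.813×20.8×(170−340) = -2870 J.
Q = ΔU = -2870 J.
State after step 1: P = 87.7 kPa, V = 13.1 L, T = 170 K.
Step 2 — Polytropic n=1.24: T₂ = T₁(V₁/V₂)^(n−1) = 170×(3.88)^0.24 = 235 K; P₂ = P₁(V₁/V₂)^n = 471 kPa.
W = (P₁V₁−P₂V₂)/(n−1) = (87.7×13.1−471×3.38)/0.24 = -1840 J.
ΔU = nCvΔT = 0.813×20.8×(235−170) = 1100 J.
Q = ΔU + W = -736 J.
Net over both steps: W = -1840 J, Q = -3610 J, ΔU = -1770 J.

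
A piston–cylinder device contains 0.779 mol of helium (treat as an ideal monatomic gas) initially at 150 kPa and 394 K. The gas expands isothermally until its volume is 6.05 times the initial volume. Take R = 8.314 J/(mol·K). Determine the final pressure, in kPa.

24.8 kPa

V₁ = nRT₁/P₁ = 0.779×8.314×394/150 = 17.0 L.
Isothermal: T stays 394 K; PV = const ⇒ V₂ = 103 L, P₂ = 24.8 kPa.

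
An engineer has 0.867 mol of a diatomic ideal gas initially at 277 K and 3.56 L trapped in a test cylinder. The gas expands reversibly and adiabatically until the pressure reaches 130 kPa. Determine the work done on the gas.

-1700 J

P₁ = nRT₁/V₁ = 0.867×8.314×277/3.56 = 561 kPa.
Adiabatic: T₂/T₁ = (P₂/P₁)^((γ−1)/γ) ⇒ T₂ = 277×(0.232)^0.286 = 182 K; V₂ = 10.1 L.
ΔU = nCvΔT = 0.867×20.8×(182−277) = -1700 J.
Q = 0 for an adiabatic process, so W = −ΔU = 1700 J.
Work done on the gas = −W_by = -1700 J.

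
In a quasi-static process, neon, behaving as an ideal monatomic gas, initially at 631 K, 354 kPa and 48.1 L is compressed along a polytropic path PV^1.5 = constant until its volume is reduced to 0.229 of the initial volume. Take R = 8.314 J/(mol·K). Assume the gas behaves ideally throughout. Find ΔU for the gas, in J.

n = P₁V₁/(RT₁) = 354×48.1/(8.314×631) = 3.25 mol.
Polytropic n=1.5: T₂ = T₁(V₁/V₂)^(n−1) = 631×(4.37)^0.50 = 1320 K; P₂ = P₁(V₁/V₂)^n = 3230 kPa.
For an ideal gas ΔU = nCvΔT with Cv = (3/2)R = 12.5 J/(mol·K).
ΔU = 3.25×12.5×(1320−631) = 27800 J.

27800 J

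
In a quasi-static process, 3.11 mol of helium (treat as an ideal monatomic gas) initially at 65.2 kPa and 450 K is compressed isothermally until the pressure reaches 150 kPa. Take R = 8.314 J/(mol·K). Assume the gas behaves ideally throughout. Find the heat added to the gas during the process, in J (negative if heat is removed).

-9690 J

V₁ = nRT₁/P₁ = 3.11×8.314×450/65.2 = 178 L.
Isothermal: T stays 450 K; PV = const ⇒ V₂ = 77.6 L, P₂ = 150 kPa.
ΔU = 0 (ideal gas, T constant).
W = nRT ln(V₂/V₁) = 3.11×8.314×450×ln(0.435) = -9690 J.
Q = ΔU + W = -9690 J.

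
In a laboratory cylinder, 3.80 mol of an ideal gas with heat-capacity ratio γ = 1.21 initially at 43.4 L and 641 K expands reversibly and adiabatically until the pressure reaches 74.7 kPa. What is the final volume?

P₁ = nRT₁/V₁ = 3.80×8.314×641/43.4 = 467 kPa.
Adiabatic: T₂/T₁ = (P₂/P₁)^((γ−1)/γ) ⇒ T₂ = 641×(0.160)^0.174 = 466 K; V₂ = 197 L.

197 L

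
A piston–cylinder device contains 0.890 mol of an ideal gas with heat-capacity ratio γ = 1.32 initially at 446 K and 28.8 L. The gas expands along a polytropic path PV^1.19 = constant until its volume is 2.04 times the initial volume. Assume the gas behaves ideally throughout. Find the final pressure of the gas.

49.1 kPa

P₁ = nRT₁/V₁ = 0.890×8.314×446/28.8 = 115 kPa.
Polytropic n=1.19: T₂ = T₁(V₁/V₂)^(n−1) = 446×(0.490)^0.19 = 389 K; P₂ = P₁(V₁/V₂)^n = 49.1 kPa.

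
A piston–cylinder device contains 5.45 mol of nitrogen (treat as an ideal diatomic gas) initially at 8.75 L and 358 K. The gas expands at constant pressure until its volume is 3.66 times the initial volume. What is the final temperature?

P₁ = nRT₁/V₁ = 5.45×8.314×358/8.75 = 1850 kPa.
Isobaric: P stays 1850 kPa; V/T = const ⇒ T₂ = 1310 K, V₂ = 32.0 L.

1310 K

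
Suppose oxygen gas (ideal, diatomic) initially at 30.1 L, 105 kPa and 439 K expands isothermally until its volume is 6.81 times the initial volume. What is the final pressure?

15.4 kPa

Isothermal: T stays 439 K; PV = const ⇒ V₂ = 205 L, P₂ = 15.4 kPa.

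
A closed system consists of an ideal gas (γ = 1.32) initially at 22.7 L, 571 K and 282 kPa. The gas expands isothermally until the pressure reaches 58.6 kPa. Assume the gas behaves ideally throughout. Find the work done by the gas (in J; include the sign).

10100 J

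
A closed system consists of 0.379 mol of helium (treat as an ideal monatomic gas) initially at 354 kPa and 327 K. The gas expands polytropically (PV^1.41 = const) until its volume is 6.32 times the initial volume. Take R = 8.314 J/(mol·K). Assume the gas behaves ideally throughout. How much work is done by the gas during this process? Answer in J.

V₁ = nRT₁/P₁ = 0.379×8.314×327/354 = 2.91 L.
Polytropic n=1.41: T₂ = T₁(V₁/V₂)^(n−1) = 327×(0.158)^0.41 = 154 K; P₂ = P₁(V₁/V₂)^n = 26.3 kPa.
W = (P₁V₁−P₂V₂)/(n−1) = (354×2.91−26.3×18.4)/0.41 = 1330 J.

1330 J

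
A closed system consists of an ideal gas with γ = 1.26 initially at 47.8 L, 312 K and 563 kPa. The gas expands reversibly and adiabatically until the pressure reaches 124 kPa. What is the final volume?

159 L

Adiabatic: T₂/T₁ = (P₂/P₁)^((γ−1)/γ) ⇒ T₂ = 312×(0.220)^0.206 = 228 K; V₂ = 159 L.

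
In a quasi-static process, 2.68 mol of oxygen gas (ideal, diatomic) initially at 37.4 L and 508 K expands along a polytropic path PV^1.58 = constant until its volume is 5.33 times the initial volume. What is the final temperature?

P₁ = nRT₁/V₁ = 2.68×8.314×508/37.4 = 303 kPa.
Polytropic n=1.58: T₂ = T₁(V₁/V₂)^(n−1) = 508×(0.188)^0.58 = 192 K; P₂ = P₁(V₁/V₂)^n = 21.5 kPa.

192 K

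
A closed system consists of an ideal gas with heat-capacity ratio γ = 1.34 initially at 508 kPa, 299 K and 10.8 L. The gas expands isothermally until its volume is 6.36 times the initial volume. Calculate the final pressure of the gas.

Isothermal: T stays 299 K; PV = const ⇒ V₂ = 68.7 L, P₂ = 79.9 kPa.

79.9 kPa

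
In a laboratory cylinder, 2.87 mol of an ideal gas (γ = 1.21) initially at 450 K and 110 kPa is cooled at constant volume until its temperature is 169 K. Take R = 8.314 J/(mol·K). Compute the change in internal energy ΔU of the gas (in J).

V₁ = nRT₁/P₁ = 2.87×8.314×450/110 = 97.6 L.
Isochoric: V stays 97.6 L; P/T = const ⇒ T₂ = 169 K, P₂ = 41.3 kPa.
For an ideal gas ΔU = nCvΔT with Cv = R/(γ−1) = 39.6 J/(mol·K).
ΔU = 2.87×39.6×(169−450) = -31900 J.

-31900 J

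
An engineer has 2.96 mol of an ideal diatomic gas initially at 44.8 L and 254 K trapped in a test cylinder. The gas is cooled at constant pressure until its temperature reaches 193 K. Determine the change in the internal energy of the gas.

-3750 J

P₁ = nRT₁/V₁ = 2.96×8.314×254/44.8 = 140 kPa.
Isobaric: P stays 140 kPa; V/T = const ⇒ T₂ = 193 K, V₂ = 34.0 L.
For an ideal gas ΔU = nCvΔT with Cv = (5/2)R = 20.8 J/(mol·K).
ΔU = 2.96×20.8×(193−254) = -3750 J.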